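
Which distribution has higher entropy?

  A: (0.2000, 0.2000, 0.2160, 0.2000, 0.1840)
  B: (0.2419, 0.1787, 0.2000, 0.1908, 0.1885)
A

Both distributions are close to uniform, making this a harder comparison.

H(A) = 2.3201 bits
H(B) = 2.3135 bits

The distribution closer to uniform has higher entropy.
Answer: A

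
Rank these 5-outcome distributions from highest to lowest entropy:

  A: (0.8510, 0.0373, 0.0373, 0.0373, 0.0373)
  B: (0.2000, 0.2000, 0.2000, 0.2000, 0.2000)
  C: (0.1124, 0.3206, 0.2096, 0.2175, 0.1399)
B > C > A

Key insight: Entropy is maximized by uniform distributions and minimized by concentrated distributions.

- Uniform distributions have maximum entropy log₂(5) = 2.3219 bits
- The more "peaked" or concentrated a distribution, the lower its entropy

Entropies:
  H(A) = 0.9053 bits
  H(B) = 2.3219 bits
  H(C) = 2.2288 bits

Ranking: B > C > A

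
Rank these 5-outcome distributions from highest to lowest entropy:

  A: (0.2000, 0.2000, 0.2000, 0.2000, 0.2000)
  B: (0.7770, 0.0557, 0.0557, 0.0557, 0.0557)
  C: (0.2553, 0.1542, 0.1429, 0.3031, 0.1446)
A > C > B

Key insight: Entropy is maximized by uniform distributions and minimized by concentrated distributions.

- Uniform distributions have maximum entropy log₂(5) = 2.3219 bits
- The more "peaked" or concentrated a distribution, the lower its entropy

Entropies:
  H(A) = 2.3219 bits
  H(B) = 1.2116 bits
  H(C) = 2.2452 bits

Ranking: A > C > B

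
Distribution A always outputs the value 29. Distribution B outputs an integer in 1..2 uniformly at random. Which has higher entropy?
B

A is deterministic, so H(A) = 0. B is uniform over 2 outcomes, so H(B) = log₂(2) = 1.000 bits. Any distribution with genuine randomness has higher entropy than a deterministic one.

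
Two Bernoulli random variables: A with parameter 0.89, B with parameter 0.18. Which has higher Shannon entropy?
B

For binary distributions, entropy is maximized at p=0.5 and decreases as p moves toward 0 or 1.

H(A) = H(0.89) = 0.4999 bits
H(B) = H(0.18) = 0.6801 bits

Distribution B (p=0.18) is closer to uniform (p=0.5), so it has higher entropy.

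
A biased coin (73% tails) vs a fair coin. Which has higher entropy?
Fair coin

The fair coin is uniform (p=0.5), maximizing binary entropy at 1 bit. The biased coin has H(0.73) ≈ 0.841 bits — its outcome is more predictable, so its entropy is lower.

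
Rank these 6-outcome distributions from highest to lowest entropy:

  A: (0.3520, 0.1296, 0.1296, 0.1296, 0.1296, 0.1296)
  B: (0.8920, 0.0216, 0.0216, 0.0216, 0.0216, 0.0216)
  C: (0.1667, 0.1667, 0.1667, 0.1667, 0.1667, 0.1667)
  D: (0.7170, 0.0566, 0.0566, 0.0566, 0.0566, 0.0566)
C > A > D > B

Key insight: Entropy is maximized by uniform distributions and minimized by concentrated distributions.

Entropies:
  H(A) = 2.4405 bits
  H(B) = 0.7446 bits
  H(C) = 2.5850 bits
  H(D) = 1.5166 bits

Ranking: C > A > D > B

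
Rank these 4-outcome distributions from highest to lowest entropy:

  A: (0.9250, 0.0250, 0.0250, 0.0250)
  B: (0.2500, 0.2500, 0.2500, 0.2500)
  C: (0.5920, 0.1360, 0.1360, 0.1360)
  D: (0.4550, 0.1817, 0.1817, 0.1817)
B > D > C > A

Key insight: Entropy is maximized by uniform distributions and minimized by concentrated distributions.

Entropies:
  H(A) = 0.5032 bits
  H(B) = 2.0000 bits
  H(C) = 1.6221 bits
  H(D) = 1.8580 bits

Ranking: B > D > C > A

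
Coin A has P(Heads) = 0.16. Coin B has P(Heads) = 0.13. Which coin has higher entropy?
A

For binary distributions, entropy is maximized at p=0.5 and decreases as p moves toward 0 or 1.

H(A) = H(0.16) = 0.6343 bits
H(B) = H(0.13) = 0.5574 bits

Distribution A (p=0.16) is closer to uniform (p=0.5), so it has higher entropy.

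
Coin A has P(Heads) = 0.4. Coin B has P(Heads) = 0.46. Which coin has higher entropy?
B

For binary distributions, entropy is maximized at p=0.5 and decreases as p moves toward 0 or 1.

H(A) = H(0.4) = 0.9710 bits
H(B) = H(0.46) = 0.9954 bits

Distribution B (p=0.46) is closer to uniform (p=0.5), so it has higher entropy.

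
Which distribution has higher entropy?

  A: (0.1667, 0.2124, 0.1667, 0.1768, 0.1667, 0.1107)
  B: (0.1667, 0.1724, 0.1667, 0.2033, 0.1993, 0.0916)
A

Both distributions are close to uniform, making this a harder comparison.

H(A) = 2.5608 bits
H(B) = 2.5458 bits

The distribution closer to uniform has higher entropy.
Answer: A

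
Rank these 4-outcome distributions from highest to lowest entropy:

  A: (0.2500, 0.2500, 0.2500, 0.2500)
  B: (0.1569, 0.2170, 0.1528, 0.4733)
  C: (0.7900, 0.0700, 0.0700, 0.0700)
A > B > C

Key insight: Entropy is maximized by uniform distributions and minimized by concentrated distributions.

- Uniform distributions have maximum entropy log₂(4) = 2.0000 bits
- The more "peaked" or concentrated a distribution, the lower its entropy

Entropies:
  H(A) = 2.0000 bits
  H(B) = 1.8224 bits
  H(C) = 1.0743 bits

Ranking: A > B > C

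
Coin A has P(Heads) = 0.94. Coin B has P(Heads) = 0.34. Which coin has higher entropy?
B

For binary distributions, entropy is maximized at p=0.5 and decreases as p moves toward 0 or 1.

H(A) = H(0.94) = 0.3274 bits
H(B) = H(0.34) = 0.9248 bits

Distribution B (p=0.34) is closer to uniform (p=0.5), so it has higher entropy.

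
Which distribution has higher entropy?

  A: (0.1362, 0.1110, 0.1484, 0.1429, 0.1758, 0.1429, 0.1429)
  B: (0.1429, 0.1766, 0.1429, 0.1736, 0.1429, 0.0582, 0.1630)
A

Both distributions are close to uniform, making this a harder comparison.

H(A) = 2.7963 bits
H(B) = 2.7488 bits

The distribution closer to uniform has higher entropy.
Answer: A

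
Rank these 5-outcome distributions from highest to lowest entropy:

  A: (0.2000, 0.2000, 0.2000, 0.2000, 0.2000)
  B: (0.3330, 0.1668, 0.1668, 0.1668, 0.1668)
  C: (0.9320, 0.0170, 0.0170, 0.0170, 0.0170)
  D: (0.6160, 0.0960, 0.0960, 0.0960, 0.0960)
A > B > D > C

Key insight: Entropy is maximized by uniform distributions and minimized by concentrated distributions.

Entropies:
  H(A) = 2.3219 bits
  H(B) = 2.2520 bits
  H(C) = 0.4944 bits
  H(D) = 1.7288 bits

Ranking: A > B > D > C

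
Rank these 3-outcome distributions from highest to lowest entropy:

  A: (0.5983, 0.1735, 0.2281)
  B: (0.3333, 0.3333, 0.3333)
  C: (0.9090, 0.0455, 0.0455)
B > A > C

Key insight: Entropy is maximized by uniform distributions and minimized by concentrated distributions.

- Uniform distributions have maximum entropy log₂(3) = 1.5850 bits
- The more "peaked" or concentrated a distribution, the lower its entropy

Entropies:
  H(A) = 1.3682 bits
  H(B) = 1.5850 bits
  H(C) = 0.5308 bits

Ranking: B > A > C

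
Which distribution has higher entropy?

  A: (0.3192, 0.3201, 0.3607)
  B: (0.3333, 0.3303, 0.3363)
B

Both distributions are close to uniform, making this a harder comparison.

H(A) = 1.5826 bits
H(B) = 1.5849 bits

The distribution closer to uniform has higher entropy.
Answer: B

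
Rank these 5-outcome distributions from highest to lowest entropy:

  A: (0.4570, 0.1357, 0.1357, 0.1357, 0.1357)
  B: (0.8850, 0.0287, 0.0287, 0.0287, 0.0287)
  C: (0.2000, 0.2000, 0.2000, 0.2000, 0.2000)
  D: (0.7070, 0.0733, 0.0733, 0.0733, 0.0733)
C > A > D > B

Key insight: Entropy is maximized by uniform distributions and minimized by concentrated distributions.

Entropies:
  H(A) = 2.0807 bits
  H(B) = 0.7448 bits
  H(C) = 2.3219 bits
  H(D) = 1.4586 bits

Ranking: C > A > D > B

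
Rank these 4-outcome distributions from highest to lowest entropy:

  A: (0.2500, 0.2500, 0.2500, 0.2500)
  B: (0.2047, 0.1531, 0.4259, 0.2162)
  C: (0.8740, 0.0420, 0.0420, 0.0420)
A > B > C

Key insight: Entropy is maximized by uniform distributions and minimized by concentrated distributions.

- Uniform distributions have maximum entropy log₂(4) = 2.0000 bits
- The more "peaked" or concentrated a distribution, the lower its entropy

Entropies:
  H(A) = 2.0000 bits
  H(B) = 1.8852 bits
  H(C) = 0.7461 bits

Ranking: A > B > C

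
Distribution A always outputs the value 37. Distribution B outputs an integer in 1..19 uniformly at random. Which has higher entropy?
B

A is deterministic, so H(A) = 0. B is uniform over 19 outcomes, so H(B) = log₂(19) = 4.248 bits. Any distribution with genuine randomness has higher entropy than a deterministic one.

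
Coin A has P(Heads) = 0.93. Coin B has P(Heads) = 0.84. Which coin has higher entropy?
B

For binary distributions, entropy is maximized at p=0.5 and decreases as p moves toward 0 or 1.

H(A) = H(0.93) = 0.3659 bits
H(B) = H(0.84) = 0.6343 bits

Distribution B (p=0.84) is closer to uniform (p=0.5), so it has higher entropy.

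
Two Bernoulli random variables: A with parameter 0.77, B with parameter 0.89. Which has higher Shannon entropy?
A

For binary distributions, entropy is maximized at p=0.5 and decreases as p moves toward 0 or 1.

H(A) = H(0.77) = 0.7780 bits
H(B) = H(0.89) = 0.4999 bits

Distribution A (p=0.77) is closer to uniform (p=0.5), so it has higher entropy.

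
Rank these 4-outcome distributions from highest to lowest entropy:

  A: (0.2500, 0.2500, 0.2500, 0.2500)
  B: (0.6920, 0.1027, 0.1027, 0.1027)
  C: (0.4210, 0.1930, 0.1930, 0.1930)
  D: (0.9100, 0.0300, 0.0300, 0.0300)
A > C > B > D

Key insight: Entropy is maximized by uniform distributions and minimized by concentrated distributions.

Entropies:
  H(A) = 2.0000 bits
  H(B) = 1.3790 bits
  H(C) = 1.8996 bits
  H(D) = 0.5791 bits

Ranking: A > C > B > D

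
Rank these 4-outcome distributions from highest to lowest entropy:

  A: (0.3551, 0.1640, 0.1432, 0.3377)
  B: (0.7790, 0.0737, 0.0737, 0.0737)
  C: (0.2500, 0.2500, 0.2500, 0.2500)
C > A > B

Key insight: Entropy is maximized by uniform distributions and minimized by concentrated distributions.

- Uniform distributions have maximum entropy log₂(4) = 2.0000 bits
- The more "peaked" or concentrated a distribution, the lower its entropy

Entropies:
  H(A) = 1.8886 bits
  H(B) = 1.1123 bits
  H(C) = 2.0000 bits

Ranking: C > A > B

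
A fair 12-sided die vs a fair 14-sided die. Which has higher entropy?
14-sided die

Both are uniform distributions; for uniform over n outcomes, H = log₂(n). H(12-sided) = log₂(12) = 3.585 bits and H(14-sided) = log₂(14) = 3.807 bits. More outcomes in a uniform distribution means higher entropy.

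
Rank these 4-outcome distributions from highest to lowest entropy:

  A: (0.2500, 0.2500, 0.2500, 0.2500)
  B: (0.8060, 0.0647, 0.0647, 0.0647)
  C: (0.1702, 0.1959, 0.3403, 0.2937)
A > C > B

Key insight: Entropy is maximized by uniform distributions and minimized by concentrated distributions.

- Uniform distributions have maximum entropy log₂(4) = 2.0000 bits
- The more "peaked" or concentrated a distribution, the lower its entropy

Entropies:
  H(A) = 2.0000 bits
  H(B) = 1.0172 bits
  H(C) = 1.9438 bits

Ranking: A > C > B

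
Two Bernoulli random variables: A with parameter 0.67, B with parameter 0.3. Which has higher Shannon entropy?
A

For binary distributions, entropy is maximized at p=0.5 and decreases as p moves toward 0 or 1.

H(A) = H(0.67) = 0.9149 bits
H(B) = H(0.3) = 0.8813 bits

Distribution A (p=0.67) is closer to uniform (p=0.5), so it has higher entropy.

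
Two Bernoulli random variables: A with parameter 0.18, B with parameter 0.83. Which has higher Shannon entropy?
A

For binary distributions, entropy is maximized at p=0.5 and decreases as p moves toward 0 or 1.

H(A) = H(0.18) = 0.6801 bits
H(B) = H(0.83) = 0.6577 bits

Distribution A (p=0.18) is closer to uniform (p=0.5), so it has higher entropy.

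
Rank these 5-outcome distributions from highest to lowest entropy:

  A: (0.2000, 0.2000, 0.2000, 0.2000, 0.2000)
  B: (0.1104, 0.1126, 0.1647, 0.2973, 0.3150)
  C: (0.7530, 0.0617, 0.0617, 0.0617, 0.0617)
A > B > C

Key insight: Entropy is maximized by uniform distributions and minimized by concentrated distributions.

- Uniform distributions have maximum entropy log₂(5) = 2.3219 bits
- The more "peaked" or concentrated a distribution, the lower its entropy

Entropies:
  H(A) = 2.3219 bits
  H(B) = 2.1795 bits
  H(C) = 1.3005 bits

Ranking: A > B > C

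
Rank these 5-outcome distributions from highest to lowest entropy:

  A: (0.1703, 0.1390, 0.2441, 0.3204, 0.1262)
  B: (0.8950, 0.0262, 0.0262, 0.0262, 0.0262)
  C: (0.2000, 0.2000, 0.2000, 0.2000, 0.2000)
C > A > B

Key insight: Entropy is maximized by uniform distributions and minimized by concentrated distributions.

- Uniform distributions have maximum entropy log₂(5) = 2.3219 bits
- The more "peaked" or concentrated a distribution, the lower its entropy

Entropies:
  H(A) = 2.2302 bits
  H(B) = 0.6946 bits
  H(C) = 2.3219 bits

Ranking: C > A > B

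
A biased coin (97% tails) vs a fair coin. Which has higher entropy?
Fair coin

The fair coin is uniform (p=0.5), maximizing binary entropy at 1 bit. The biased coin has H(0.97) ≈ 0.194 bits — its outcome is more predictable, so its entropy is lower.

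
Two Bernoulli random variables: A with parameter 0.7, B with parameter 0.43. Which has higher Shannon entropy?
B

For binary distributions, entropy is maximized at p=0.5 and decreases as p moves toward 0 or 1.

H(A) = H(0.7) = 0.8813 bits
H(B) = H(0.43) = 0.9858 bits

Distribution B (p=0.43) is closer to uniform (p=0.5), so it has higher entropy.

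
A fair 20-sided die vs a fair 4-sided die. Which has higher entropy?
20-sided die

Both are uniform distributions; for uniform over n outcomes, H = log₂(n). H(20-sided) = log₂(20) = 4.322 bits and H(4-sided) = log₂(4) = 2.000 bits. More outcomes in a uniform distribution means higher entropy.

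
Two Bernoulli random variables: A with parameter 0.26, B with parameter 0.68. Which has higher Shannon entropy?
B

For binary distributions, entropy is maximized at p=0.5 and decreases as p moves toward 0 or 1.

H(A) = H(0.26) = 0.8267 bits
H(B) = H(0.68) = 0.9044 bits

Distribution B (p=0.68) is closer to uniform (p=0.5), so it has higher entropy.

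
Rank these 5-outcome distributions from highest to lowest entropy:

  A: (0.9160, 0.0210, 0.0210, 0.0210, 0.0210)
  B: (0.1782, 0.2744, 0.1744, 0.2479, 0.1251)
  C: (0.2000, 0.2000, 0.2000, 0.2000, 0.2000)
C > B > A

Key insight: Entropy is maximized by uniform distributions and minimized by concentrated distributions.

- Uniform distributions have maximum entropy log₂(5) = 2.3219 bits
- The more "peaked" or concentrated a distribution, the lower its entropy

Entropies:
  H(A) = 0.5841 bits
  H(B) = 2.2688 bits
  H(C) = 2.3219 bits

Ranking: C > B > A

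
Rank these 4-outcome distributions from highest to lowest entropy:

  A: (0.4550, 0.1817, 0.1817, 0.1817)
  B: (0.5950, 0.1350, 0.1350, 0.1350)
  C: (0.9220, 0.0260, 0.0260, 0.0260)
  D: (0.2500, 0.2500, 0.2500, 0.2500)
D > A > B > C

Key insight: Entropy is maximized by uniform distributions and minimized by concentrated distributions.

Entropies:
  H(A) = 1.8580 bits
  H(B) = 1.6157 bits
  H(C) = 0.5187 bits
  H(D) = 2.0000 bits

Ranking: D > A > B > C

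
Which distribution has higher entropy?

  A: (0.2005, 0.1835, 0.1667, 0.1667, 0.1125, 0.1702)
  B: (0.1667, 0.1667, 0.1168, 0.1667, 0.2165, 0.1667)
A

Both distributions are close to uniform, making this a harder comparison.

H(A) = 2.5647 bits
H(B) = 2.5631 bits

The distribution closer to uniform has higher entropy.
Answer: A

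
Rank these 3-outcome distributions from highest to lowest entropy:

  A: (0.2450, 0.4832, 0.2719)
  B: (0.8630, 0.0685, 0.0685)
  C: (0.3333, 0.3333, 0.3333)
C > A > B

Key insight: Entropy is maximized by uniform distributions and minimized by concentrated distributions.

- Uniform distributions have maximum entropy log₂(3) = 1.5850 bits
- The more "peaked" or concentrated a distribution, the lower its entropy

Entropies:
  H(A) = 1.5150 bits
  H(B) = 0.7133 bits
  H(C) = 1.5850 bits

Ranking: C > A > B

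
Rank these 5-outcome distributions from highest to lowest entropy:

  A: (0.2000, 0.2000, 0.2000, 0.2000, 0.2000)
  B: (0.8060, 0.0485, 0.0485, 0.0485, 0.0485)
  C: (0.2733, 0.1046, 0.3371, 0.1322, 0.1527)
A > C > B

Key insight: Entropy is maximized by uniform distributions and minimized by concentrated distributions.

- Uniform distributions have maximum entropy log₂(5) = 2.3219 bits
- The more "peaked" or concentrated a distribution, the lower its entropy

Entropies:
  H(A) = 2.3219 bits
  H(B) = 1.0978 bits
  H(C) = 2.1810 bits

Ranking: A > C > B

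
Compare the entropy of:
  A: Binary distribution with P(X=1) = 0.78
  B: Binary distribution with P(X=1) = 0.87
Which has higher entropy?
A

For binary distributions, entropy is maximized at p=0.5 and decreases as p moves toward 0 or 1.

H(A) = H(0.78) = 0.7602 bits
H(B) = H(0.87) = 0.5574 bits

Distribution A (p=0.78) is closer to uniform (p=0.5), so it has higher entropy.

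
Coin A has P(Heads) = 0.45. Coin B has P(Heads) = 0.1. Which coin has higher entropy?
A

For binary distributions, entropy is maximized at p=0.5 and decreases as p moves toward 0 or 1.

H(A) = H(0.45) = 0.9928 bits
H(B) = H(0.1) = 0.4690 bits

Distribution A (p=0.45) is closer to uniform (p=0.5), so it has higher entropy.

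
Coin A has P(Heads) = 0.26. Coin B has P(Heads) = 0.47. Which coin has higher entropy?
B

For binary distributions, entropy is maximized at p=0.5 and decreases as p moves toward 0 or 1.

H(A) = H(0.26) = 0.8267 bits
H(B) = H(0.47) = 0.9974 bits

Distribution B (p=0.47) is closer to uniform (p=0.5), so it has higher entropy.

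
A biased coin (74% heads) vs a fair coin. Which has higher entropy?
Fair coin

The fair coin is uniform (p=0.5), maximizing binary entropy at 1 bit. The biased coin has H(0.74) ≈ 0.827 bits — its outcome is more predictable, so its entropy is lower.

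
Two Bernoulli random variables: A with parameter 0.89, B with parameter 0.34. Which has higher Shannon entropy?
B

For binary distributions, entropy is maximized at p=0.5 and decreases as p moves toward 0 or 1.

H(A) = H(0.89) = 0.4999 bits
H(B) = H(0.34) = 0.9248 bits

Distribution B (p=0.34) is closer to uniform (p=0.5), so it has higher entropy.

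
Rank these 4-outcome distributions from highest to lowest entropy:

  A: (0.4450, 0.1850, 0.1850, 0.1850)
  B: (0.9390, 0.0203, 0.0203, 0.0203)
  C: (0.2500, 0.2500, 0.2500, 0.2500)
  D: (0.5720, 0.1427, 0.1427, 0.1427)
C > A > D > B

Key insight: Entropy is maximized by uniform distributions and minimized by concentrated distributions.

Entropies:
  H(A) = 1.8709 bits
  H(B) = 0.4281 bits
  H(C) = 2.0000 bits
  H(D) = 1.6634 bits

Ranking: C > A > D > B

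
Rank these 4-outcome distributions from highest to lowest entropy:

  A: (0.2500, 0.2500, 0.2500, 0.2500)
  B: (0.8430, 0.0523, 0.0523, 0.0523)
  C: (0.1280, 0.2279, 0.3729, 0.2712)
A > C > B

Key insight: Entropy is maximized by uniform distributions and minimized by concentrated distributions.

- Uniform distributions have maximum entropy log₂(4) = 2.0000 bits
- The more "peaked" or concentrated a distribution, the lower its entropy

Entropies:
  H(A) = 2.0000 bits
  H(B) = 0.8759 bits
  H(C) = 1.9071 bits

Ranking: A > C > B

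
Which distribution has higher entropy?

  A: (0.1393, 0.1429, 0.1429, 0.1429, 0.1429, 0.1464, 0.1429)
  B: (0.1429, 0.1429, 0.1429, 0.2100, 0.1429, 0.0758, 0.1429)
A

Both distributions are close to uniform, making this a harder comparison.

H(A) = 2.8072 bits
H(B) = 2.7601 bits

The distribution closer to uniform has higher entropy.
Answer: A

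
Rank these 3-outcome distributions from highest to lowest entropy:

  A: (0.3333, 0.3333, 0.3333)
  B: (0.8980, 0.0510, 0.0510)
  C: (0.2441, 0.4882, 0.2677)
A > C > B

Key insight: Entropy is maximized by uniform distributions and minimized by concentrated distributions.

- Uniform distributions have maximum entropy log₂(3) = 1.5850 bits
- The more "peaked" or concentrated a distribution, the lower its entropy

Entropies:
  H(A) = 1.5850 bits
  H(B) = 0.5773 bits
  H(C) = 1.5106 bits

Ranking: A > C > B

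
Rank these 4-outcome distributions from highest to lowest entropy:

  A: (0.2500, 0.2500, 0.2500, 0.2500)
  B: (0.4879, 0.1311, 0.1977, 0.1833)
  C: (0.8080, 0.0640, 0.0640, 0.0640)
A > B > C

Key insight: Entropy is maximized by uniform distributions and minimized by concentrated distributions.

- Uniform distributions have maximum entropy log₂(4) = 2.0000 bits
- The more "peaked" or concentrated a distribution, the lower its entropy

Entropies:
  H(A) = 2.0000 bits
  H(B) = 1.8004 bits
  H(C) = 1.0099 bits

Ranking: A > B > C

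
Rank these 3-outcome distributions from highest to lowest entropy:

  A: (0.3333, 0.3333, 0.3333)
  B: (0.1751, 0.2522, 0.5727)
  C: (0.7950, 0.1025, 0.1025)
A > B > C

Key insight: Entropy is maximized by uniform distributions and minimized by concentrated distributions.

- Uniform distributions have maximum entropy log₂(3) = 1.5850 bits
- The more "peaked" or concentrated a distribution, the lower its entropy

Entropies:
  H(A) = 1.5850 bits
  H(B) = 1.4019 bits
  H(C) = 0.9368 bits

Ranking: A > B > C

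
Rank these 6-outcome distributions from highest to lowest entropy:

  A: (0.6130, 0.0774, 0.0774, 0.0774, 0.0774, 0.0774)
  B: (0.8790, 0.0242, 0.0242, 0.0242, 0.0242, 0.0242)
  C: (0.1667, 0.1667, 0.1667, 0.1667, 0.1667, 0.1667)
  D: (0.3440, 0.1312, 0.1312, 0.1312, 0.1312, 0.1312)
C > D > A > B

Key insight: Entropy is maximized by uniform distributions and minimized by concentrated distributions.

Entropies:
  H(A) = 1.8614 bits
  H(B) = 0.8132 bits
  H(C) = 2.5850 bits
  H(D) = 2.4518 bits

Ranking: C > D > A > B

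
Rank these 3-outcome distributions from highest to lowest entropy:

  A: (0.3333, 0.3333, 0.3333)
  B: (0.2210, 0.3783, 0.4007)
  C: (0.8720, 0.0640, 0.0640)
A > B > C

Key insight: Entropy is maximized by uniform distributions and minimized by concentrated distributions.

- Uniform distributions have maximum entropy log₂(3) = 1.5850 bits
- The more "peaked" or concentrated a distribution, the lower its entropy

Entropies:
  H(A) = 1.5850 bits
  H(B) = 1.5405 bits
  H(C) = 0.6799 bits

Ranking: A > B > C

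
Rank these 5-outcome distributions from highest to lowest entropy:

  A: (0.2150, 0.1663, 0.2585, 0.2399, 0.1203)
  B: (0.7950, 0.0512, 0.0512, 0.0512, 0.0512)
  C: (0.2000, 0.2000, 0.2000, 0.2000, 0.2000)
C > A > B

Key insight: Entropy is maximized by uniform distributions and minimized by concentrated distributions.

- Uniform distributions have maximum entropy log₂(5) = 2.3219 bits
- The more "peaked" or concentrated a distribution, the lower its entropy

Entropies:
  H(A) = 2.2734 bits
  H(B) = 1.1418 bits
  H(C) = 2.3219 bits

Ranking: C > A > B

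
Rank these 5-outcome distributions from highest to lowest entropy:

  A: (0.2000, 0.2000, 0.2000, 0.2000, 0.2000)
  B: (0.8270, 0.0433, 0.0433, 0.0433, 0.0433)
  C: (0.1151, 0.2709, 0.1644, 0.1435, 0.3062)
A > C > B

Key insight: Entropy is maximized by uniform distributions and minimized by concentrated distributions.

- Uniform distributions have maximum entropy log₂(5) = 2.3219 bits
- The more "peaked" or concentrated a distribution, the lower its entropy

Entropies:
  H(A) = 2.3219 bits
  H(B) = 1.0105 bits
  H(C) = 2.2223 bits

Ranking: A > C > B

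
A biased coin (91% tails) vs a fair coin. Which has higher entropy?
Fair coin

The fair coin is uniform (p=0.5), maximizing binary entropy at 1 bit. The biased coin has H(0.91) ≈ 0.436 bits — its outcome is more predictable, so its entropy is lower.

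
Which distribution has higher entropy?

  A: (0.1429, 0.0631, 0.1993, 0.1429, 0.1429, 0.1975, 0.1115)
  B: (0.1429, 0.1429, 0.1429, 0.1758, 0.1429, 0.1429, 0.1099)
B

Both distributions are close to uniform, making this a harder comparison.

H(A) = 2.7335 bits
H(B) = 2.7963 bits

The distribution closer to uniform has higher entropy.
Answer: B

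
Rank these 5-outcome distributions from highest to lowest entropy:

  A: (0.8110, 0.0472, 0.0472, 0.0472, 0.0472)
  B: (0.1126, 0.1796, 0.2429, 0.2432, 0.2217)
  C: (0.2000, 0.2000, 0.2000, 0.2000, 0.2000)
C > B > A

Key insight: Entropy is maximized by uniform distributions and minimized by concentrated distributions.

- Uniform distributions have maximum entropy log₂(5) = 2.3219 bits
- The more "peaked" or concentrated a distribution, the lower its entropy

Entropies:
  H(A) = 1.0774 bits
  H(B) = 2.2734 bits
  H(C) = 2.3219 bits

Ranking: C > B > A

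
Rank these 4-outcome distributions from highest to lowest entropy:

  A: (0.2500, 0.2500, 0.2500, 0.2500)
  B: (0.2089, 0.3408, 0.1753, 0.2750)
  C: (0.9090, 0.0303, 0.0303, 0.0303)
A > B > C

Key insight: Entropy is maximized by uniform distributions and minimized by concentrated distributions.

- Uniform distributions have maximum entropy log₂(4) = 2.0000 bits
- The more "peaked" or concentrated a distribution, the lower its entropy

Entropies:
  H(A) = 2.0000 bits
  H(B) = 1.9538 bits
  H(C) = 0.5840 bits

Ranking: A > B > C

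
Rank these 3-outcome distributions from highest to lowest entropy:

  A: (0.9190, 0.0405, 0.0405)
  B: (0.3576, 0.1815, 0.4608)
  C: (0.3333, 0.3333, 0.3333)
C > B > A

Key insight: Entropy is maximized by uniform distributions and minimized by concentrated distributions.

- Uniform distributions have maximum entropy log₂(3) = 1.5850 bits
- The more "peaked" or concentrated a distribution, the lower its entropy

Entropies:
  H(A) = 0.4867 bits
  H(B) = 1.4925 bits
  H(C) = 1.5850 bits

Ranking: C > B > A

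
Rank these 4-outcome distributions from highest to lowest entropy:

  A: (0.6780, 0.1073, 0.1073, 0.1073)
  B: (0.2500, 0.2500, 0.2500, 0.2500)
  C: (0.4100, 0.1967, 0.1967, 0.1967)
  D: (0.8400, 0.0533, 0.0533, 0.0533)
B > C > A > D

Key insight: Entropy is maximized by uniform distributions and minimized by concentrated distributions.

Entropies:
  H(A) = 1.4169 bits
  H(B) = 2.0000 bits
  H(C) = 1.9116 bits
  H(D) = 0.8879 bits

Ranking: B > C > A > D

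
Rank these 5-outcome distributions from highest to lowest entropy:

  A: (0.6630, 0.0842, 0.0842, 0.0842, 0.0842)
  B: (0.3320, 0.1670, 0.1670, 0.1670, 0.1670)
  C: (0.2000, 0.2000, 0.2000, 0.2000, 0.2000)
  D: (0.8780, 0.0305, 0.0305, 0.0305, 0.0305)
C > B > A > D

Key insight: Entropy is maximized by uniform distributions and minimized by concentrated distributions.

Entropies:
  H(A) = 1.5959 bits
  H(B) = 2.2530 bits
  H(C) = 2.3219 bits
  H(D) = 0.7791 bits

Ranking: C > B > A > D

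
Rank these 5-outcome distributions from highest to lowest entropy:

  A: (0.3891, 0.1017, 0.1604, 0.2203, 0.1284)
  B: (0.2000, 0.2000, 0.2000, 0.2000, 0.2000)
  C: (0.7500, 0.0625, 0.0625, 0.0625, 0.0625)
B > A > C

Key insight: Entropy is maximized by uniform distributions and minimized by concentrated distributions.

- Uniform distributions have maximum entropy log₂(5) = 2.3219 bits
- The more "peaked" or concentrated a distribution, the lower its entropy

Entropies:
  H(A) = 2.1499 bits
  H(B) = 2.3219 bits
  H(C) = 1.3113 bits

Ranking: B > A > C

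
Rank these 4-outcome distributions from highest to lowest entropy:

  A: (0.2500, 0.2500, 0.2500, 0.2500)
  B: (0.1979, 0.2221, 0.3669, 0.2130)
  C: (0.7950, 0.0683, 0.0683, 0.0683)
A > B > C

Key insight: Entropy is maximized by uniform distributions and minimized by concentrated distributions.

- Uniform distributions have maximum entropy log₂(4) = 2.0000 bits
- The more "peaked" or concentrated a distribution, the lower its entropy

Entropies:
  H(A) = 2.0000 bits
  H(B) = 1.9506 bits
  H(C) = 1.0567 bits

Ranking: A > B > C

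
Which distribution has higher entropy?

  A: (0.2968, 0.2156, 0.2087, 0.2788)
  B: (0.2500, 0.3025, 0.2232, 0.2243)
B

Both distributions are close to uniform, making this a harder comparison.

H(A) = 1.9830 bits
H(B) = 1.9884 bits

The distribution closer to uniform has higher entropy.
Answer: B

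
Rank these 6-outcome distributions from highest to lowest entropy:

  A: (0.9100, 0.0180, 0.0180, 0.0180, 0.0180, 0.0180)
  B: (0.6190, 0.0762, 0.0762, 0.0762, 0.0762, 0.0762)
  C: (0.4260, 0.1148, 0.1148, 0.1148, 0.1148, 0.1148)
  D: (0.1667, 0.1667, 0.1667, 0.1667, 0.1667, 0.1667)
D > C > B > A

Key insight: Entropy is maximized by uniform distributions and minimized by concentrated distributions.

Entropies:
  H(A) = 0.6454 bits
  H(B) = 1.8434 bits
  H(C) = 2.3169 bits
  H(D) = 2.5850 bits

Ranking: D > C > B > A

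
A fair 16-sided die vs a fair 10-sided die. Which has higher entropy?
16-sided die

Both are uniform distributions; for uniform over n outcomes, H = log₂(n). H(16-sided) = log₂(16) = 4.000 bits and H(10-sided) = log₂(10) = 3.322 bits. More outcomes in a uniform distribution means higher entropy.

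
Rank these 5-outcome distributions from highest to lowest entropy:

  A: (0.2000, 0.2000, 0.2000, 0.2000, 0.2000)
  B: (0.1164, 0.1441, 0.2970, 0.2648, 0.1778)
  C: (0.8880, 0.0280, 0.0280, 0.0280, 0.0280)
A > B > C

Key insight: Entropy is maximized by uniform distributions and minimized by concentrated distributions.

- Uniform distributions have maximum entropy log₂(5) = 2.3219 bits
- The more "peaked" or concentrated a distribution, the lower its entropy

Entropies:
  H(A) = 2.3219 bits
  H(B) = 2.2346 bits
  H(C) = 0.7299 bits

Ranking: A > B > C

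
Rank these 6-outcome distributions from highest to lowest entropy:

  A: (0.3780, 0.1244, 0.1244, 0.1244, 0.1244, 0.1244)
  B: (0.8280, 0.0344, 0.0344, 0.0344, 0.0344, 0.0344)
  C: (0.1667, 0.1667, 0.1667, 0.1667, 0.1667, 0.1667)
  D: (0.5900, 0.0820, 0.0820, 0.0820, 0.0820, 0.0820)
C > A > D > B

Key insight: Entropy is maximized by uniform distributions and minimized by concentrated distributions.

Entropies:
  H(A) = 2.4009 bits
  H(B) = 1.0616 bits
  H(C) = 2.5850 bits
  H(D) = 1.9285 bits

Ranking: C > A > D > B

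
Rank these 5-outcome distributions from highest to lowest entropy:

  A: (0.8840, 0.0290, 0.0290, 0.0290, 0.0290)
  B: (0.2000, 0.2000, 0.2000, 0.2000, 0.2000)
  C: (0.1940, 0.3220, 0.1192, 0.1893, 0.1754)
B > C > A

Key insight: Entropy is maximized by uniform distributions and minimized by concentrated distributions.

- Uniform distributions have maximum entropy log₂(5) = 2.3219 bits
- The more "peaked" or concentrated a distribution, the lower its entropy

Entropies:
  H(A) = 0.7498 bits
  H(B) = 2.3219 bits
  H(C) = 2.2464 bits

Ranking: B > C > A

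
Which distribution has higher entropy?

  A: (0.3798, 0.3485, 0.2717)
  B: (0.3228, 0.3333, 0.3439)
B

Both distributions are close to uniform, making this a harder comparison.

H(A) = 1.5712 bits
H(B) = 1.5845 bits

The distribution closer to uniform has higher entropy.
Answer: B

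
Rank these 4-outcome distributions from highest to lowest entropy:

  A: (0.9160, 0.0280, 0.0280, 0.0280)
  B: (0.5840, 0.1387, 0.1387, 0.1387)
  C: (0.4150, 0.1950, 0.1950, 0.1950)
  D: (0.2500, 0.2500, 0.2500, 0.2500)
D > C > B > A

Key insight: Entropy is maximized by uniform distributions and minimized by concentrated distributions.

Entropies:
  H(A) = 0.5493 bits
  H(B) = 1.6389 bits
  H(C) = 1.9063 bits
  H(D) = 2.0000 bits

Ranking: D > C > B > A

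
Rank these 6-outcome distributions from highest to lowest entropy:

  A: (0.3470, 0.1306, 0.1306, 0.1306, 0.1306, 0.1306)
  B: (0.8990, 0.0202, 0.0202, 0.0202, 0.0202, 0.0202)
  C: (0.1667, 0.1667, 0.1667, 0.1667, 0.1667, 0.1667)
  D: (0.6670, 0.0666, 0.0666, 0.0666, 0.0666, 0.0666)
C > A > D > B

Key insight: Entropy is maximized by uniform distributions and minimized by concentrated distributions.

Entropies:
  H(A) = 2.4476 bits
  H(B) = 0.7067 bits
  H(C) = 2.5850 bits
  H(D) = 1.6912 bits

Ranking: C > A > D > B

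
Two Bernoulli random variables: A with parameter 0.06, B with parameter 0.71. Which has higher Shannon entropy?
B

For binary distributions, entropy is maximized at p=0.5 and decreases as p moves toward 0 or 1.

H(A) = H(0.06) = 0.3274 bits
H(B) = H(0.71) = 0.8687 bits

Distribution B (p=0.71) is closer to uniform (p=0.5), so it has higher entropy.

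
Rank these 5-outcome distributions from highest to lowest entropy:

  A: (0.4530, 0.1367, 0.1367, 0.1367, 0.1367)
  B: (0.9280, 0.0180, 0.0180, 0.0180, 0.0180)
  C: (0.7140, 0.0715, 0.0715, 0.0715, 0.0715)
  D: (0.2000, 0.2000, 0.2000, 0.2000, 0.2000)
D > A > C > B

Key insight: Entropy is maximized by uniform distributions and minimized by concentrated distributions.

Entropies:
  H(A) = 2.0876 bits
  H(B) = 0.5173 bits
  H(C) = 1.4355 bits
  H(D) = 2.3219 bits

Ranking: D > A > C > B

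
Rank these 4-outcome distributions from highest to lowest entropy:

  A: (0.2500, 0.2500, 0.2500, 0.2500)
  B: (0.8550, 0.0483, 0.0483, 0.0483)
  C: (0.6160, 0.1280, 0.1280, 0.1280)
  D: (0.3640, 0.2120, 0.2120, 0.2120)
A > D > C > B

Key insight: Entropy is maximized by uniform distributions and minimized by concentrated distributions.

Entropies:
  H(A) = 2.0000 bits
  H(B) = 0.8270 bits
  H(C) = 1.5694 bits
  H(D) = 1.9540 bits

Ranking: A > D > C > B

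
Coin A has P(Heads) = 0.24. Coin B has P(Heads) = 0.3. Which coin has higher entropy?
B

For binary distributions, entropy is maximized at p=0.5 and decreases as p moves toward 0 or 1.

H(A) = H(0.24) = 0.7950 bits
H(B) = H(0.3) = 0.8813 bits

Distribution B (p=0.3) is closer to uniform (p=0.5), so it has higher entropy.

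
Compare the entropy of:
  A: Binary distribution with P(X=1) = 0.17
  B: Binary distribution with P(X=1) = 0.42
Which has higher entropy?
B

For binary distributions, entropy is maximized at p=0.5 and decreases as p moves toward 0 or 1.

H(A) = H(0.17) = 0.6577 bits
H(B) = H(0.42) = 0.9815 bits

Distribution B (p=0.42) is closer to uniform (p=0.5), so it has higher entropy.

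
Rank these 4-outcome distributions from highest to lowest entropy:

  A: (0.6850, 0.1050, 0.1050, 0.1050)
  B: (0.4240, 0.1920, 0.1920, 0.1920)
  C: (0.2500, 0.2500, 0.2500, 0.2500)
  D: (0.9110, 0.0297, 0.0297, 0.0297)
C > B > A > D

Key insight: Entropy is maximized by uniform distributions and minimized by concentrated distributions.

Entropies:
  H(A) = 1.3981 bits
  H(B) = 1.8962 bits
  H(C) = 2.0000 bits
  H(D) = 0.5742 bits

Ranking: C > B > A > D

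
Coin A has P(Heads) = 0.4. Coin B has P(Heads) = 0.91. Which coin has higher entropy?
A

For binary distributions, entropy is maximized at p=0.5 and decreases as p moves toward 0 or 1.

H(A) = H(0.4) = 0.9710 bits
H(B) = H(0.91) = 0.4365 bits

Distribution A (p=0.4) is closer to uniform (p=0.5), so it has higher entropy.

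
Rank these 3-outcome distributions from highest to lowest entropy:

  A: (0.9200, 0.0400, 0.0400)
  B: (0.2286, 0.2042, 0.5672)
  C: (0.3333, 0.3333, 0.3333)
C > B > A

Key insight: Entropy is maximized by uniform distributions and minimized by concentrated distributions.

- Uniform distributions have maximum entropy log₂(3) = 1.5850 bits
- The more "peaked" or concentrated a distribution, the lower its entropy

Entropies:
  H(A) = 0.4822 bits
  H(B) = 1.4188 bits
  H(C) = 1.5850 bits

Ranking: C > B > A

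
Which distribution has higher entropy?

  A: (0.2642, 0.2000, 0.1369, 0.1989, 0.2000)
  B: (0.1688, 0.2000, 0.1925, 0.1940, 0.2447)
B

Both distributions are close to uniform, making this a harder comparison.

H(A) = 2.2923 bits
H(B) = 2.3112 bits

The distribution closer to uniform has higher entropy.
Answer: B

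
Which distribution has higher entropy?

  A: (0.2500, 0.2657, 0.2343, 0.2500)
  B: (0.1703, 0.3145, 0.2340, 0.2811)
A

Both distributions are close to uniform, making this a harder comparison.

H(A) = 1.9986 bits
H(B) = 1.9648 bits

The distribution closer to uniform has higher entropy.
Answer: A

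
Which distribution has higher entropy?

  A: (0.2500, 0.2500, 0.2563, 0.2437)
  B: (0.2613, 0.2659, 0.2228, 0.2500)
A

Both distributions are close to uniform, making this a harder comparison.

H(A) = 1.9998 bits
H(B) = 1.9967 bits

The distribution closer to uniform has higher entropy.
Answer: A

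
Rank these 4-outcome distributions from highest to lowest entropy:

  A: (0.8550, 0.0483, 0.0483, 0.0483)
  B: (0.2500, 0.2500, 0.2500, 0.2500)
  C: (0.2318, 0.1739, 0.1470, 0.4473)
B > C > A

Key insight: Entropy is maximized by uniform distributions and minimized by concentrated distributions.

- Uniform distributions have maximum entropy log₂(4) = 2.0000 bits
- The more "peaked" or concentrated a distribution, the lower its entropy

Entropies:
  H(A) = 0.8270 bits
  H(B) = 2.0000 bits
  H(C) = 1.8536 bits

Ranking: B > C > A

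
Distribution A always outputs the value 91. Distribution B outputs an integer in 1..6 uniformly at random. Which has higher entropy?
B

A is deterministic, so H(A) = 0. B is uniform over 6 outcomes, so H(B) = log₂(6) = 2.585 bits. Any distribution with genuine randomness has higher entropy than a deterministic one.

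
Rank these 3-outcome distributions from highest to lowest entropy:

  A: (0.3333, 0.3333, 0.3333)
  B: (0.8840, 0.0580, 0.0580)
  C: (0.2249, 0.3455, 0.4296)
A > C > B

Key insight: Entropy is maximized by uniform distributions and minimized by concentrated distributions.

- Uniform distributions have maximum entropy log₂(3) = 1.5850 bits
- The more "peaked" or concentrated a distribution, the lower its entropy

Entropies:
  H(A) = 1.5850 bits
  H(B) = 0.6338 bits
  H(C) = 1.5375 bits

Ranking: A > C > B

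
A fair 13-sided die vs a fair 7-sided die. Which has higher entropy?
13-sided die

Both are uniform distributions; for uniform over n outcomes, H = log₂(n). H(13-sided) = log₂(13) = 3.700 bits and H(7-sided) = log₂(7) = 2.807 bits. More outcomes in a uniform distribution means higher entropy.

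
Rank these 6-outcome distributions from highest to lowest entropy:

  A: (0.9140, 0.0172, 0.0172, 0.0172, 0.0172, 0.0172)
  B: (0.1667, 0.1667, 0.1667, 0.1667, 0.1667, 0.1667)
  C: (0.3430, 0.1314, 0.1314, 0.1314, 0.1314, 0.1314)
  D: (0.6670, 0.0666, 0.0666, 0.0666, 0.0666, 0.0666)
B > C > D > A

Key insight: Entropy is maximized by uniform distributions and minimized by concentrated distributions.

Entropies:
  H(A) = 0.6227 bits
  H(B) = 2.5850 bits
  H(C) = 2.4532 bits
  H(D) = 1.6912 bits

Ranking: B > C > D > A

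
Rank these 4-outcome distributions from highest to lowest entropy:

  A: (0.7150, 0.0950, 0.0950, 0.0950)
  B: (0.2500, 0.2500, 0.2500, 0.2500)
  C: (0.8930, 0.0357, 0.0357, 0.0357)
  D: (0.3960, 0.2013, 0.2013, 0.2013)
B > D > A > C

Key insight: Entropy is maximized by uniform distributions and minimized by concentrated distributions.

Entropies:
  H(A) = 1.3139 bits
  H(B) = 2.0000 bits
  H(C) = 0.6604 bits
  H(D) = 1.9259 bits

Ranking: B > D > A > C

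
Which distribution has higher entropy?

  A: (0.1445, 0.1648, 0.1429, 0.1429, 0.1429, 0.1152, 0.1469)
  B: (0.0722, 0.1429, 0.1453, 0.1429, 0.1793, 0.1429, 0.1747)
A

Both distributions are close to uniform, making this a harder comparison.

H(A) = 2.8008 bits
H(B) = 2.7655 bits

The distribution closer to uniform has higher entropy.
Answer: A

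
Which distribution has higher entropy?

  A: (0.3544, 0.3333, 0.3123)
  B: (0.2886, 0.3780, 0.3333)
A

Both distributions are close to uniform, making this a harder comparison.

H(A) = 1.5830 bits
H(B) = 1.5763 bits

The distribution closer to uniform has higher entropy.
Answer: A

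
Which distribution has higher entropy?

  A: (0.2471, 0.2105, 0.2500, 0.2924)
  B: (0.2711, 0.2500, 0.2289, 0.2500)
B

Both distributions are close to uniform, making this a harder comparison.

H(A) = 1.9903 bits
H(B) = 1.9974 bits

The distribution closer to uniform has higher entropy.
Answer: B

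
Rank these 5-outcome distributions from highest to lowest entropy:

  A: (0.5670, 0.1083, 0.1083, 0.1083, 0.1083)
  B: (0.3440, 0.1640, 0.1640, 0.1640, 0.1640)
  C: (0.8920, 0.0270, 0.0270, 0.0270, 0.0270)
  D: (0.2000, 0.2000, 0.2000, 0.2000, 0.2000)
D > B > A > C

Key insight: Entropy is maximized by uniform distributions and minimized by concentrated distributions.

Entropies:
  H(A) = 1.8530 bits
  H(B) = 2.2406 bits
  H(C) = 0.7099 bits
  H(D) = 2.3219 bits

Ranking: D > B > A > C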